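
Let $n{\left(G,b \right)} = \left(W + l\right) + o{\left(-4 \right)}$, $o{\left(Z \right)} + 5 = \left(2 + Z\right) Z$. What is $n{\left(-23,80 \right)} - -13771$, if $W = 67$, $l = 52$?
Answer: $13893$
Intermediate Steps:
$o{\left(Z \right)} = -5 + Z \left(2 + Z\right)$ ($o{\left(Z \right)} = -5 + \left(2 + Z\right) Z = -5 + Z \left(2 + Z\right)$)
$n{\left(G,b \right)} = 122$ ($n{\left(G,b \right)} = \left(67 + 52\right) + \left(-5 + \left(-4\right)^{2} + 2 \left(-4\right)\right) = 119 - -3 = 119 + 3 = 122$)
$n{\left(-23,80 \right)} - -13771 = 122 - -13771 = 122 + 13771 = 13893$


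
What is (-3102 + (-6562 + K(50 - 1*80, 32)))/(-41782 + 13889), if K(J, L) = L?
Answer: 9632/27893 ≈ 0.34532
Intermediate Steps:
(-3102 + (-6562 + K(50 - 1*80, 32)))/(-41782 + 13889) = (-3102 + (-6562 + 32))/(-41782 + 13889) = (-3102 - 6530)/(-27893) = -9632*(-1/27893) = 9632/27893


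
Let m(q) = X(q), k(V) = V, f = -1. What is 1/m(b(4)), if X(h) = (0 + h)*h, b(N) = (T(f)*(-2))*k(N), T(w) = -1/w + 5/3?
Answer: 9/4096 ≈ 0.0021973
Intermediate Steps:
T(w) = 5/3 - 1/w (T(w) = -1/w + 5*(⅓) = -1/w + 5/3 = 5/3 - 1/w)
b(N) = -16*N/3 (b(N) = ((5/3 - 1/(-1))*(-2))*N = ((5/3 - 1*(-1))*(-2))*N = ((5/3 + 1)*(-2))*N = ((8/3)*(-2))*N = -16*N/3)
X(h) = h² (X(h) = h*h = h²)
m(q) = q²
1/m(b(4)) = 1/((-16/3*4)²) = 1/((-64/3)²) = 1/(4096/9) = 9/4096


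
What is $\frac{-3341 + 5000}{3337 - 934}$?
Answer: $\frac{553}{801} \approx 0.69039$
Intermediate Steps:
$\frac{-3341 + 5000}{3337 - 934} = \frac{1659}{3337 - 934} = \frac{1659}{2403} = 1659 \cdot \frac{1}{2403} = \frac{553}{801}$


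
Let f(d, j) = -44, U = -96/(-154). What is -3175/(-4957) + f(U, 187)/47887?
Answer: 151823117/237375859 ≈ 0.63959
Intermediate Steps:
U = 48/77 (U = -96*(-1/154) = 48/77 ≈ 0.62338)
-3175/(-4957) + f(U, 187)/47887 = -3175/(-4957) - 44/47887 = -3175*(-1/4957) - 44*1/47887 = 3175/4957 - 44/47887 = 151823117/237375859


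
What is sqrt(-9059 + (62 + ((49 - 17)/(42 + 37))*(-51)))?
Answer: 9*I*sqrt(694805)/79 ≈ 94.961*I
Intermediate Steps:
sqrt(-9059 + (62 + ((49 - 17)/(42 + 37))*(-51))) = sqrt(-9059 + (62 + (32/79)*(-51))) = sqrt(-9059 + (62 - 1632/79)) = sqrt(-9059 + 3266/79) = sqrt(-712395/79) = 9*I*sqrt(694805)/79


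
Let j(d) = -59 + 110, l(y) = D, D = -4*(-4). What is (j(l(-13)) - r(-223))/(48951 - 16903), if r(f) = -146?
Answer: 197/32048 ≈ 0.0061470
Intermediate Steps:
D = 16
l(y) = 16
j(d) = 51
(j(l(-13)) - r(-223))/(48951 - 16903) = (51 - 1*(-146))/(48951 - 16903) = (51 + 146)/32048 = 197*(1/32048) = 197/32048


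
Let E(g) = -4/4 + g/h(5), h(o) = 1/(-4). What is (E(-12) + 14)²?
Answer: 3721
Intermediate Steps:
h(o) = -¼
E(g) = -1 - 4*g (E(g) = -4/4 + g/(-¼) = -4*¼ + g*(-4) = -1 - 4*g)
(E(-12) + 14)² = ((-1 - 4*(-12)) + 14)² = ((-1 + 48) + 14)² = (47 + 14)² = 61² = 3721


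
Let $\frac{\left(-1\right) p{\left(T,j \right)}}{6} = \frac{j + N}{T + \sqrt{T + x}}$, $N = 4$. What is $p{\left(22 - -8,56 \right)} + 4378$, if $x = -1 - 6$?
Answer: $\frac{3828706}{877} + \frac{360 \sqrt{23}}{877} \approx 4367.7$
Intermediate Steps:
$x = -7$ ($x = -1 - 6 = -7$)
$p{\left(T,j \right)} = - \frac{6 \left(4 + j\right)}{T + \sqrt{-7 + T}}$ ($p{\left(T,j \right)} = - 6 \frac{j + 4}{T + \sqrt{T - 7}} = - 6 \frac{4 + j}{T + \sqrt{-7 + T}} = - \frac{6 \left(4 + j\right)}{T + \sqrt{-7 + T}}$)
$p{\left(22 - -8,56 \right)} + 4378 = \frac{6 \left(-4 - 56\right)}{\left(22 - -8\right) + \sqrt{-7 + \left(22 - -8\right)}} + 4378 = \frac{6 \left(-4 - 56\right)}{\left(22 + 8\right) + \sqrt{-7 + \left(22 + 8\right)}} + 4378 = 6 \frac{1}{30 + \sqrt{-7 + 30}} \left(-60\right) + 4378 = 6 \frac{1}{30 + \sqrt{23}} \left(-60\right) + 4378 = - \frac{360}{30 + \sqrt{23}} + 4378 = 4378 - \frac{360}{30 + \sqrt{23}}$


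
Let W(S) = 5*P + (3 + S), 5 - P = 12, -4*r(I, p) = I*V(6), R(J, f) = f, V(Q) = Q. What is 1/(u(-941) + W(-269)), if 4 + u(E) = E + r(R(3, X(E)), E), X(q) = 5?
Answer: -2/2507 ≈ -0.00079777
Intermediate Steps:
r(I, p) = -3*I/2 (r(I, p) = -I*6/4 = -3*I/2)
P = -7 (P = 5 - 1*12 = 5 - 12 = -7)
W(S) = -32 + S (W(S) = 5*(-7) + (3 + S) = -35 + (3 + S) = -32 + S)
u(E) = -23/2 + E (u(E) = -4 + (E - 3/2*5) = -4 + (E - 15/2) = -4 + (-15/2 + E) = -23/2 + E)
1/(u(-941) + W(-269)) = 1/((-23/2 - 941) + (-32 - 269)) = 1/(-1905/2 - 301) = 1/(-2507/2) = -2/2507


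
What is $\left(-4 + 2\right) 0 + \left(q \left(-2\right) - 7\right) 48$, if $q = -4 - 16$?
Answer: $1584$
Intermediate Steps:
$q = -20$ ($q = -4 - 16 = -20$)
$\left(-4 + 2\right) 0 + \left(q \left(-2\right) - 7\right) 48 = \left(-4 + 2\right) 0 + \left(\left(-20\right) \left(-2\right) - 7\right) 48 = \left(-2\right) 0 + \left(40 - 7\right) 48 = 0 + 33 \cdot 48 = 0 + 1584 = 1584$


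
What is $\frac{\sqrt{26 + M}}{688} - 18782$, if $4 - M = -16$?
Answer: $-18782 + \frac{\sqrt{46}}{688} \approx -18782.0$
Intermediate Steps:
$M = 20$ ($M = 4 - -16 = 4 + 16 = 20$)
$\frac{\sqrt{26 + M}}{688} - 18782 = \frac{\sqrt{26 + 20}}{688} - 18782 = \sqrt{46} \cdot \frac{1}{688} - 18782 = \frac{\sqrt{46}}{688} - 18782 = -18782 + \frac{\sqrt{46}}{688}$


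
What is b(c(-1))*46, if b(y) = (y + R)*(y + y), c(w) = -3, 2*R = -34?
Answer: 5520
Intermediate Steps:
R = -17 (R = (½)*(-34) = -17)
b(y) = 2*y*(-17 + y) (b(y) = (y - 17)*(y + y) = (-17 + y)*(2*y) = 2*y*(-17 + y))
b(c(-1))*46 = (2*(-3)*(-17 - 3))*46 = (2*(-3)*(-20))*46 = 120*46 = 5520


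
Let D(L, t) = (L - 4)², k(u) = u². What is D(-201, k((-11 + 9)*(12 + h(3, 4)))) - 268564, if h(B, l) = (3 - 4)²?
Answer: -226539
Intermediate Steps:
h(B, l) = 1 (h(B, l) = (-1)² = 1)
D(L, t) = (-4 + L)²
D(-201, k((-11 + 9)*(12 + h(3, 4)))) - 268564 = (-4 - 201)² - 268564 = (-205)² - 268564 = 42025 - 268564 = -226539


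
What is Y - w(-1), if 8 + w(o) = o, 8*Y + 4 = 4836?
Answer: 613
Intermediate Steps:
Y = 604 (Y = -½ + (⅛)*4836 = -½ + 1209/2 = 604)
w(o) = -8 + o
Y - w(-1) = 604 - (-8 - 1) = 604 - 1*(-9) = 604 + 9 = 613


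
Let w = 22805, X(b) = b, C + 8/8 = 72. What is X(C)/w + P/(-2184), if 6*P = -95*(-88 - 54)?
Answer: -153354533/149418360 ≈ -1.0263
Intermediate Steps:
C = 71 (C = -1 + 72 = 71)
P = 6745/3 (P = (-95*(-88 - 54))/6 = (-95*(-142))/6 = (1/6)*13490 = 6745/3 ≈ 2248.3)
X(C)/w + P/(-2184) = 71/22805 + (6745/3)/(-2184) = 71*(1/22805) + (6745/3)*(-1/2184) = 71/22805 - 6745/6552 = -153354533/149418360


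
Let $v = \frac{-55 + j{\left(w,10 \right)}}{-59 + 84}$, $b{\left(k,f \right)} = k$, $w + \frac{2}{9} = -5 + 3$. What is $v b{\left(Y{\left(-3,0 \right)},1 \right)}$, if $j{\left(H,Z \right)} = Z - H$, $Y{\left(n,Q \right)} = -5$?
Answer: $\frac{77}{9} \approx 8.5556$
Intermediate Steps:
$w = - \frac{20}{9}$ ($w = - \frac{2}{9} + \left(-5 + 3\right) = - \frac{2}{9} - 2 = - \frac{20}{9} \approx -2.2222$)
$v = - \frac{77}{45}$ ($v = \frac{-55 + \left(10 - - \frac{20}{9}\right)}{-59 + 84} = \frac{-55 + \left(10 + \frac{20}{9}\right)}{25} = \left(-55 + \frac{110}{9}\right) \frac{1}{25} = \left(- \frac{385}{9}\right) \frac{1}{25} = - \frac{77}{45} \approx -1.7111$)
$v b{\left(Y{\left(-3,0 \right)},1 \right)} = \left(- \frac{77}{45}\right) \left(-5\right) = \frac{77}{9}$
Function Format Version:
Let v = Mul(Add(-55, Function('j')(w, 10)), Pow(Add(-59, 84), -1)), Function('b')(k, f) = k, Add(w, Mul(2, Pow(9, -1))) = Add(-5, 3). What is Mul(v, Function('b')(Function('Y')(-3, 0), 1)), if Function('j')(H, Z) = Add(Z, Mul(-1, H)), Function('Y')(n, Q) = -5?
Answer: Rational(77, 9) ≈ 8.5556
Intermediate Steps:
w = Rational(-20, 9) (w = Add(Rational(-2, 9), Add(-5, 3)) = Add(Rational(-2, 9), -2) = Rational(-20, 9) ≈ -2.2222)
v = Rational(-77, 45) (v = Mul(Add(-55, Add(10, Mul(-1, Rational(-20, 9)))), Pow(Add(-59, 84), -1)) = Mul(Add(-55, Add(10, Rational(20, 9))), Pow(25, -1)) = Mul(Add(-55, Rational(110, 9)), Rational(1, 25)) = Mul(Rational(-385, 9), Rational(1, 25)) = Rational(-77, 45) ≈ -1.7111)
Mul(v, Function('b')(Function('Y')(-3, 0), 1)) = Mul(Rational(-77, 45), -5) = Rational(77, 9)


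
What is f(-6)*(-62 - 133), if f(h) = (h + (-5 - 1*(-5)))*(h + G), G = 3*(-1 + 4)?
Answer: 3510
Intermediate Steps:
G = 9 (G = 3*3 = 9)
f(h) = h*(9 + h) (f(h) = (h + (-5 - 1*(-5)))*(h + 9) = (h + (-5 + 5))*(9 + h) = (h + 0)*(9 + h) = h*(9 + h))
f(-6)*(-62 - 133) = (-6*(9 - 6))*(-62 - 133) = -6*3*(-195) = -18*(-195) = 3510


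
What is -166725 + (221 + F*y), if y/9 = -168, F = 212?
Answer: -487048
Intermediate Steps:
y = -1512 (y = 9*(-168) = -1512)
-166725 + (221 + F*y) = -166725 + (221 + 212*(-1512)) = -166725 + (221 - 320544) = -166725 - 320323 = -487048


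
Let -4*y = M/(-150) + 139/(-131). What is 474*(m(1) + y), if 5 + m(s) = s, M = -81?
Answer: -24028719/13100 ≈ -1834.3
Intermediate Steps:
m(s) = -5 + s
y = 3413/26200 (y = -(-81/(-150) + 139/(-131))/4 = -(-81*(-1/150) + 139*(-1/131))/4 = -(27/50 - 139/131)/4 = -¼*(-3413/6550) = 3413/26200 ≈ 0.13027)
474*(m(1) + y) = 474*((-5 + 1) + 3413/26200) = 474*(-4 + 3413/26200) = 474*(-101387/26200) = -24028719/13100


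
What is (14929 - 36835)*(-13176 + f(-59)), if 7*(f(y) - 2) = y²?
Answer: 1943872722/7 ≈ 2.7770e+8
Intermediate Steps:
f(y) = 2 + y²/7
(14929 - 36835)*(-13176 + f(-59)) = (14929 - 36835)*(-13176 + (2 + (⅐)*(-59)²)) = -21906*(-13176 + (2 + (⅐)*3481)) = -21906*(-13176 + (2 + 3481/7)) = -21906*(-13176 + 3495/7) = -21906*(-88737/7) = 1943872722/7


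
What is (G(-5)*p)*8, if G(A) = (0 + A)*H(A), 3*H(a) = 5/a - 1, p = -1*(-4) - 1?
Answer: 80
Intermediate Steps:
p = 3 (p = 4 - 1 = 3)
H(a) = -⅓ + 5/(3*a) (H(a) = (5/a - 1)/3 = (-1 + 5/a)/3 = -⅓ + 5/(3*a))
G(A) = 5/3 - A/3 (G(A) = (0 + A)*((5 - A)/(3*A)) = A*((5 - A)/(3*A)) = 5/3 - A/3)
(G(-5)*p)*8 = ((5/3 - ⅓*(-5))*3)*8 = ((5/3 + 5/3)*3)*8 = ((10/3)*3)*8 = 10*8 = 80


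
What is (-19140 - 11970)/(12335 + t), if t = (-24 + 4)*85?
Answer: -2074/709 ≈ -2.9252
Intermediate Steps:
t = -1700 (t = -20*85 = -1700)
(-19140 - 11970)/(12335 + t) = (-19140 - 11970)/(12335 - 1700) = -31110/10635 = -31110*1/10635 = -2074/709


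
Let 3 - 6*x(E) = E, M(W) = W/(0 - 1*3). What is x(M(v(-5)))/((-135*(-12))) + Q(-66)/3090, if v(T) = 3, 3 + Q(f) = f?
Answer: -2743/125145 ≈ -0.021919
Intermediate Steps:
Q(f) = -3 + f
M(W) = -W/3 (M(W) = W/(0 - 3) = W/(-3) = W*(-⅓) = -W/3)
x(E) = ½ - E/6
x(M(v(-5)))/((-135*(-12))) + Q(-66)/3090 = (½ - (-1)*3/18)/((-135*(-12))) + (-3 - 66)/3090 = (½ - ⅙*(-1))/1620 - 69*1/3090 = (½ + ⅙)*(1/1620) - 23/1030 = (⅔)*(1/1620) - 23/1030 = 1/2430 - 23/1030 = -2743/125145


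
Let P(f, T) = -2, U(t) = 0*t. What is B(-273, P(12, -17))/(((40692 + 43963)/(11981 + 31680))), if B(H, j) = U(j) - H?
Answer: 11919453/84655 ≈ 140.80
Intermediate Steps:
U(t) = 0
B(H, j) = -H (B(H, j) = 0 - H = -H)
B(-273, P(12, -17))/(((40692 + 43963)/(11981 + 31680))) = (-1*(-273))/(((40692 + 43963)/(11981 + 31680))) = 273/((84655/43661)) = 273/((84655*(1/43661))) = 273/(84655/43661) = 273*(43661/84655) = 11919453/84655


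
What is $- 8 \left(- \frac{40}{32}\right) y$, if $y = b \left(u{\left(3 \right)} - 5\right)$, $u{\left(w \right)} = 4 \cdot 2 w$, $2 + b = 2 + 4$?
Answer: $760$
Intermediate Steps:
$b = 4$ ($b = -2 + \left(2 + 4\right) = -2 + 6 = 4$)
$u{\left(w \right)} = 8 w$
$y = 76$ ($y = 4 \left(8 \cdot 3 - 5\right) = 4 \left(24 - 5\right) = 4 \cdot 19 = 76$)
$- 8 \left(- \frac{40}{32}\right) y = - 8 \left(- \frac{40}{32}\right) 76 = - 8 \left(\left(-40\right) \frac{1}{32}\right) 76 = \left(-8\right) \left(- \frac{5}{4}\right) 76 = 10 \cdot 76 = 760$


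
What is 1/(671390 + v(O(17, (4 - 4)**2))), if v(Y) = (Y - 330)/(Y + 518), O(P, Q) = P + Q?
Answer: 535/359193337 ≈ 1.4894e-6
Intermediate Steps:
v(Y) = (-330 + Y)/(518 + Y)
1/(671390 + v(O(17, (4 - 4)**2))) = 1/(671390 + (-330 + (17 + (4 - 4)**2))/(518 + (17 + (4 - 4)**2))) = 1/(671390 + (-330 + (17 + 0**2))/(518 + (17 + 0**2))) = 1/(671390 + (-330 + (17 + 0))/(518 + (17 + 0))) = 1/(671390 + (-330 + 17)/(518 + 17)) = 1/(671390 - 313/535) = 1/(359193337/535) = 535/359193337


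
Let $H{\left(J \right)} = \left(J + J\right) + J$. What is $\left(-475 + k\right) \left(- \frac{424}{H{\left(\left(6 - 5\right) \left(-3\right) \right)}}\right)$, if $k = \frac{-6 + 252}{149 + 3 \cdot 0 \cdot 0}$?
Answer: $- \frac{29904296}{1341} \approx -22300.0$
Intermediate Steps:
$H{\left(J \right)} = 3 J$ ($H{\left(J \right)} = 2 J + J = 3 J$)
$k = \frac{246}{149}$ ($k = \frac{246}{149 + 0 \cdot 0} = \frac{246}{149 + 0} = \frac{246}{149} \approx 1.651$)
$\left(-475 + k\right) \left(- \frac{424}{H{\left(\left(6 - 5\right) \left(-3\right) \right)}}\right) = \left(-475 + \frac{246}{149}\right) \left(- \frac{424}{3 \left(6 - 5\right) \left(-3\right)}\right) = - \frac{70529 \left(- \frac{424}{3 \cdot 1 \left(-3\right)}\right)}{149} = - \frac{70529 \left(- \frac{424}{3 \left(-3\right)}\right)}{149} = - \frac{70529 \left(- \frac{424}{-9}\right)}{149} = - \frac{70529 \left(\left(-424\right) \left(- \frac{1}{9}\right)\right)}{149} = \left(- \frac{70529}{149}\right) \frac{424}{9} = - \frac{29904296}{1341}$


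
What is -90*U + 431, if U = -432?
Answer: 39311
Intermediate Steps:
-90*U + 431 = -90*(-432) + 431 = 38880 + 431 = 39311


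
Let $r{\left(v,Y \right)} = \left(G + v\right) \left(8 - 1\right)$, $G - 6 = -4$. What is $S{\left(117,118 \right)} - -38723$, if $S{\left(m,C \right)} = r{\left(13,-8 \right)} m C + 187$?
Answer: $1488540$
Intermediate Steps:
$G = 2$ ($G = 6 - 4 = 2$)
$r{\left(v,Y \right)} = 14 + 7 v$ ($r{\left(v,Y \right)} = \left(2 + v\right) \left(8 - 1\right) = \left(2 + v\right) 7 = 14 + 7 v$)
$S{\left(m,C \right)} = 187 + 105 C m$ ($S{\left(m,C \right)} = \left(14 + 7 \cdot 13\right) m C + 187 = \left(14 + 91\right) m C + 187 = 105 m C + 187 = 105 C m + 187 = 187 + 105 C m$)
$S{\left(117,118 \right)} - -38723 = \left(187 + 105 \cdot 118 \cdot 117\right) - -38723 = \left(187 + 1449630\right) + 38723 = 1449817 + 38723 = 1488540$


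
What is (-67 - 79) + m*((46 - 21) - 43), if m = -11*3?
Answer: 448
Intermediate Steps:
m = -33
(-67 - 79) + m*((46 - 21) - 43) = (-67 - 79) - 33*((46 - 21) - 43) = -146 - 33*(25 - 43) = -146 - 33*(-18) = -146 + 594 = 448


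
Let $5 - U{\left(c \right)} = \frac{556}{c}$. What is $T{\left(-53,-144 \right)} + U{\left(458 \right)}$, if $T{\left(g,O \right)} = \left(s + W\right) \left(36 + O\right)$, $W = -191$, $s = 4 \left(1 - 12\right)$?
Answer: $\frac{5812887}{229} \approx 25384.0$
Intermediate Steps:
$s = -44$ ($s = 4 \left(-11\right) = -44$)
$T{\left(g,O \right)} = -8460 - 235 O$ ($T{\left(g,O \right)} = \left(-44 - 191\right) \left(36 + O\right) = - 235 \left(36 + O\right) = -8460 - 235 O$)
$U{\left(c \right)} = 5 - \frac{556}{c}$
$T{\left(-53,-144 \right)} + U{\left(458 \right)} = \left(-8460 - -33840\right) + \left(5 - \frac{556}{458}\right) = \left(-8460 + 33840\right) + \left(5 - \frac{278}{229}\right) = 25380 + \left(5 - \frac{278}{229}\right) = 25380 + \frac{867}{229} = \frac{5812887}{229}$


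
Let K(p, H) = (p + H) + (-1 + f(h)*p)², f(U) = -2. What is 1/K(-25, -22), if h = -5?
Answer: 1/2354 ≈ 0.00042481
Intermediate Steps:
K(p, H) = H + p + (-1 - 2*p)² (K(p, H) = (p + H) + (-1 - 2*p)² = (H + p) + (-1 - 2*p)² = H + p + (-1 - 2*p)²)
1/K(-25, -22) = 1/(-22 - 25 + (1 + 2*(-25))²) = 1/(-22 - 25 + (1 - 50)²) = 1/(-22 - 25 + (-49)²) = 1/(-22 - 25 + 2401) = 1/2354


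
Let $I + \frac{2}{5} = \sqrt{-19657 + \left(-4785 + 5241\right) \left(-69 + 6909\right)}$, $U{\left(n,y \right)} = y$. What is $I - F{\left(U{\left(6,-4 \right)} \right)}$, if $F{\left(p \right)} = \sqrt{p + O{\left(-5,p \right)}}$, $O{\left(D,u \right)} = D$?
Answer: $- \frac{2}{5} + \sqrt{3099383} - 3 i \approx 1760.1 - 3.0 i$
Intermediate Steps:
$I = - \frac{2}{5} + \sqrt{3099383}$ ($I = - \frac{2}{5} + \sqrt{-19657 + \left(-4785 + 5241\right) \left(-69 + 6909\right)} = - \frac{2}{5} + \sqrt{-19657 + 456 \cdot 6840} = - \frac{2}{5} + \sqrt{-19657 + 3119040} = - \frac{2}{5} + \sqrt{3099383} \approx 1760.1$)
$F{\left(p \right)} = \sqrt{-5 + p}$ ($F{\left(p \right)} = \sqrt{p - 5} = \sqrt{-5 + p}$)
$I - F{\left(U{\left(6,-4 \right)} \right)} = \left(- \frac{2}{5} + \sqrt{3099383}\right) - \sqrt{-5 - 4} = \left(- \frac{2}{5} + \sqrt{3099383}\right) - \sqrt{-9} = \left(- \frac{2}{5} + \sqrt{3099383}\right) - 3 i = - \frac{2}{5} + \sqrt{3099383} - 3 i$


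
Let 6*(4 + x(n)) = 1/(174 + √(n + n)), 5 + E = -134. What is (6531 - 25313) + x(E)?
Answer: (-112716*√278 + 19612583*I)/(6*(√278 - 174*I)) ≈ -18786.0 - 9.1076e-5*I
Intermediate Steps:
E = -139 (E = -5 - 134 = -139)
x(n) = -4 + 1/(6*(174 + √2*√n)) (x(n) = -4 + 1/(6*(174 + √(n + n))) = -4 + 1/(6*(174 + √(2*n))) = -4 + 1/(6*(174 + √2*√n)))
(6531 - 25313) + x(E) = (6531 - 25313) + (-4175 - 24*√2*√(-139))/(6*(174 + √2*√(-139))) = -18782 + (-4175 - 24*√2*I*√139)/(6*(174 + √2*(I*√139))) = -18782 + (-4175 - 24*I*√278)/(6*(174 + I*√278))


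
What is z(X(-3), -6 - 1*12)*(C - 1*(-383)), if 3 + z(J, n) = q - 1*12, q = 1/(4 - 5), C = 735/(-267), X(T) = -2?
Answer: -541472/89 ≈ -6084.0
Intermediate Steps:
C = -245/89 (C = 735*(-1/267) = -245/89 ≈ -2.7528)
q = -1 (q = 1/(-1) = -1)
z(J, n) = -16 (z(J, n) = -3 + (-1 - 1*12) = -3 + (-1 - 12) = -3 - 13 = -16)
z(X(-3), -6 - 1*12)*(C - 1*(-383)) = -16*(-245/89 - 1*(-383)) = -16*(-245/89 + 383) = -16*33842/89 = -541472/89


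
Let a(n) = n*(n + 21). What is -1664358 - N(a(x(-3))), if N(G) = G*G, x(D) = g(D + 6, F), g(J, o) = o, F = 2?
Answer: -1666474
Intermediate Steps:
x(D) = 2
a(n) = n*(21 + n)
N(G) = G²
-1664358 - N(a(x(-3))) = -1664358 - (2*(21 + 2))² = -1664358 - (2*23)² = -1664358 - 1*46² = -1664358 - 1*2116 = -1664358 - 2116 = -1666474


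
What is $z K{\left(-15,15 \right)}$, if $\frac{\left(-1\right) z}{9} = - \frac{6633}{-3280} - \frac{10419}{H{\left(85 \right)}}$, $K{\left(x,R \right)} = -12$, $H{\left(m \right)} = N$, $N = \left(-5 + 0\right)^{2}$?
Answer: $- \frac{183645873}{4100} \approx -44792.0$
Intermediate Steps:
$N = 25$ ($N = \left(-5\right)^{2} = 25$)
$H{\left(m \right)} = 25$
$z = \frac{61215291}{16400}$ ($z = - 9 \left(- \frac{6633}{-3280} - \frac{10419}{25}\right) = - 9 \left(\left(-6633\right) \left(- \frac{1}{3280}\right) - \frac{10419}{25}\right) = - 9 \left(\frac{6633}{3280} - \frac{10419}{25}\right) = \left(-9\right) \left(- \frac{6801699}{16400}\right) = \frac{61215291}{16400} \approx 3732.6$)
$z K{\left(-15,15 \right)} = \frac{61215291}{16400} \left(-12\right) = - \frac{183645873}{4100}$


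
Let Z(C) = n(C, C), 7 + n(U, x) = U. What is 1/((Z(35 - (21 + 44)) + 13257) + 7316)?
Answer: 1/20536 ≈ 4.8695e-5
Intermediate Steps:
n(U, x) = -7 + U
Z(C) = -7 + C
1/((Z(35 - (21 + 44)) + 13257) + 7316) = 1/(((-7 + (35 - (21 + 44))) + 13257) + 7316) = 1/(((-7 + (35 - 1*65)) + 13257) + 7316) = 1/(((-7 + (35 - 65)) + 13257) + 7316) = 1/(((-7 - 30) + 13257) + 7316) = 1/((-37 + 13257) + 7316) = 1/(13220 + 7316) = 1/20536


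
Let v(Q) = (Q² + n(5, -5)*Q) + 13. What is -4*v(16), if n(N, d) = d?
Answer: -756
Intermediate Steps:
v(Q) = 13 + Q² - 5*Q (v(Q) = (Q² - 5*Q) + 13 = 13 + Q² - 5*Q)
-4*v(16) = -4*(13 + 16² - 5*16) = -4*(13 + 256 - 80) = -4*189 = -756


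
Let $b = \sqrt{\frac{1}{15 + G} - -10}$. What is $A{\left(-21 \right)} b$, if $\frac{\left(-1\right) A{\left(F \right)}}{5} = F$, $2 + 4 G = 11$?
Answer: $\frac{35 \sqrt{47886}}{23} \approx 333.0$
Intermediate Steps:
$G = \frac{9}{4}$ ($G = - \frac{1}{2} + \frac{1}{4} \cdot 11 = - \frac{1}{2} + \frac{11}{4} = \frac{9}{4} \approx 2.25$)
$A{\left(F \right)} = - 5 F$
$b = \frac{\sqrt{47886}}{69}$ ($b = \sqrt{\frac{1}{15 + \frac{9}{4}} - -10} = \sqrt{\frac{1}{\frac{69}{4}} + 10} = \sqrt{\frac{4}{69} + 10} = \sqrt{\frac{694}{69}} = \frac{\sqrt{47886}}{69} \approx 3.1714$)
$A{\left(-21 \right)} b = \left(-5\right) \left(-21\right) \frac{\sqrt{47886}}{69} = 105 \frac{\sqrt{47886}}{69} = \frac{35 \sqrt{47886}}{23}$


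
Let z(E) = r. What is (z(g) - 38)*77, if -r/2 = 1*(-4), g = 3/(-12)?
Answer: -2310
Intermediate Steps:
g = -¼ (g = 3*(-1/12) = -¼ ≈ -0.25000)
r = 8 (r = -2*(-4) = 8)
z(E) = 8
(z(g) - 38)*77 = (8 - 38)*77 = -30*77 = -2310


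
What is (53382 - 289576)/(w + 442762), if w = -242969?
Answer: -236194/199793 ≈ -1.1822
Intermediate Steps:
(53382 - 289576)/(w + 442762) = (53382 - 289576)/(-242969 + 442762) = -236194/199793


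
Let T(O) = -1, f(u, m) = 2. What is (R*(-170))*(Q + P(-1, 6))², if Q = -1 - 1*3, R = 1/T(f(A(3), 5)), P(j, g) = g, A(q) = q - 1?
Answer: 680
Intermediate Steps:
A(q) = -1 + q
R = -1 (R = 1/(-1) = -1)
Q = -4 (Q = -1 - 3 = -4)
(R*(-170))*(Q + P(-1, 6))² = (-1*(-170))*(-4 + 6)² = 170*2² = 170*4 = 680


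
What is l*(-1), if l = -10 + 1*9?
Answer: 1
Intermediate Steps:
l = -1 (l = -10 + 9 = -1)
l*(-1) = -1*(-1) = 1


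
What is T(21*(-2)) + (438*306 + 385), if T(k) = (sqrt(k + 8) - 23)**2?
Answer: 134908 - 46*I*sqrt(34) ≈ 1.3491e+5 - 268.22*I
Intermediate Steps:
T(k) = (-23 + sqrt(8 + k))**2 (T(k) = (sqrt(8 + k) - 23)**2 = (-23 + sqrt(8 + k))**2)
T(21*(-2)) + (438*306 + 385) = (-23 + sqrt(8 + 21*(-2)))**2 + (438*306 + 385) = (-23 + sqrt(8 - 42))**2 + (134028 + 385) = (-23 + sqrt(-34))**2 + 134413 = (-23 + I*sqrt(34))**2 + 134413 = 134413 + (-23 + I*sqrt(34))**2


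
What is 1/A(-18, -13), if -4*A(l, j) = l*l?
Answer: -1/81 ≈ -0.012346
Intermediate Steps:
A(l, j) = -l²/4 (A(l, j) = -l*l/4 = -l²/4)
1/A(-18, -13) = 1/(-¼*(-18)²) = 1/(-¼*324) = 1/(-81) = -1/81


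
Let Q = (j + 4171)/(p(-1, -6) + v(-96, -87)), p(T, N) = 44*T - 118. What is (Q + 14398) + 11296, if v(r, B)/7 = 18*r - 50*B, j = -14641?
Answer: 77902463/3032 ≈ 25693.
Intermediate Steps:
p(T, N) = -118 + 44*T
v(r, B) = -350*B + 126*r (v(r, B) = 7*(18*r - 50*B) = 7*(-50*B + 18*r) = -350*B + 126*r)
Q = -1745/3032 (Q = (-14641 + 4171)/((-118 + 44*(-1)) + (-350*(-87) + 126*(-96))) = -10470/((-118 - 44) + (30450 - 12096)) = -10470/(-162 + 18354) = -10470/18192 = -10470*1/18192 = -1745/3032 ≈ -0.57553)
(Q + 14398) + 11296 = (-1745/3032 + 14398) + 11296 = 43652991/3032 + 11296 = 77902463/3032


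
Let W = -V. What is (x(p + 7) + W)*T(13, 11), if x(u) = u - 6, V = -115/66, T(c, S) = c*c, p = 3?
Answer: 64051/66 ≈ 970.47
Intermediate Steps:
T(c, S) = c²
V = -115/66 (V = -115*1/66 = -115/66 ≈ -1.7424)
x(u) = -6 + u
W = 115/66 (W = -1*(-115/66) = 115/66 ≈ 1.7424)
(x(p + 7) + W)*T(13, 11) = ((-6 + (3 + 7)) + 115/66)*13² = ((-6 + 10) + 115/66)*169 = (4 + 115/66)*169 = (379/66)*169 = 64051/66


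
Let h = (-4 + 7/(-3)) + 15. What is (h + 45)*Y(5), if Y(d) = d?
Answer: 805/3 ≈ 268.33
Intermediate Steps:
h = 26/3 (h = (-4 + 7*(-⅓)) + 15 = (-4 - 7/3) + 15 = -19/3 + 15 = 26/3 ≈ 8.6667)
(h + 45)*Y(5) = (26/3 + 45)*5 = (161/3)*5 = 805/3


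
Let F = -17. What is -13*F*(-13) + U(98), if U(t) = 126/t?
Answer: -20102/7 ≈ -2871.7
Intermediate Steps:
-13*F*(-13) + U(98) = -13*(-17)*(-13) + 126/98 = 221*(-13) + 126*(1/98) = -2873 + 9/7 = -20102/7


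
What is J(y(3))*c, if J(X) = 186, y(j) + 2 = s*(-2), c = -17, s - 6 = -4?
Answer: -3162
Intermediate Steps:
s = 2 (s = 6 - 4 = 2)
y(j) = -6 (y(j) = -2 + 2*(-2) = -2 - 4 = -6)
J(y(3))*c = 186*(-17) = -3162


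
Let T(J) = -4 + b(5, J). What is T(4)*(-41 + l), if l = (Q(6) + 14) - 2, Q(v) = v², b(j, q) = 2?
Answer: -14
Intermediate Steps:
T(J) = -2 (T(J) = -4 + 2 = -2)
l = 48 (l = (6² + 14) - 2 = (36 + 14) - 2 = 50 - 2 = 48)
T(4)*(-41 + l) = -2*(-41 + 48) = -2*7 = -14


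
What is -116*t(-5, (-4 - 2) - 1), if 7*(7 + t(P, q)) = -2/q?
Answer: 39556/49 ≈ 807.27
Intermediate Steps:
t(P, q) = -7 - 2/(7*q) (t(P, q) = -7 + (-2/q)/7 = -7 - 2/(7*q))
-116*t(-5, (-4 - 2) - 1) = -116*(-7 - 2/(7*((-4 - 2) - 1))) = -116*(-7 - 2/(7*(-6 - 1))) = -116*(-7 - 2/7/(-7)) = -116*(-7 - 2/7*(-⅐)) = -116*(-7 + 2/49) = -116*(-341/49) = 39556/49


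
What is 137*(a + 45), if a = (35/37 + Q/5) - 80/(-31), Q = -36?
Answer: 32470096/5735 ≈ 5661.7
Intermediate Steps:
a = -21067/5735 (a = (35/37 - 36/5) - 80/(-31) = (35*(1/37) - 36*⅕) - 80*(-1)/31 = (35/37 - 36/5) - 1*(-80/31) = -1157/185 + 80/31 = -21067/5735 ≈ -3.6734)
137*(a + 45) = 137*(-21067/5735 + 45) = 137*(237008/5735) = 32470096/5735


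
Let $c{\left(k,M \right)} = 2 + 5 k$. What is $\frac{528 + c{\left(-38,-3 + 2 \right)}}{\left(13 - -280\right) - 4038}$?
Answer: $- \frac{68}{749} \approx -0.090788$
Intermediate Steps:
$\frac{528 + c{\left(-38,-3 + 2 \right)}}{\left(13 - -280\right) - 4038} = \frac{528 + \left(2 + 5 \left(-38\right)\right)}{\left(13 - -280\right) - 4038} = \frac{528 + \left(2 - 190\right)}{\left(13 + 280\right) - 4038} = \frac{528 - 188}{293 - 4038} = \frac{340}{-3745} = 340 \left(- \frac{1}{3745}\right) = - \frac{68}{749}$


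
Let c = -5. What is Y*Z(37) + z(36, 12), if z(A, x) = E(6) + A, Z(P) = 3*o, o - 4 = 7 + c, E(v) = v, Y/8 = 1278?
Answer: 184074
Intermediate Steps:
Y = 10224 (Y = 8*1278 = 10224)
o = 6 (o = 4 + (7 - 5) = 4 + 2 = 6)
Z(P) = 18 (Z(P) = 3*6 = 18)
z(A, x) = 6 + A
Y*Z(37) + z(36, 12) = 10224*18 + (6 + 36) = 184032 + 42 = 184074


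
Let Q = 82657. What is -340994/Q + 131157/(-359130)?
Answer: -44434073123/9894869470 ≈ -4.4906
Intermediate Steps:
-340994/Q + 131157/(-359130) = -340994/82657 + 131157/(-359130) = -340994*1/82657 + 131157*(-1/359130) = -340994/82657 - 43719/119710 = -44434073123/9894869470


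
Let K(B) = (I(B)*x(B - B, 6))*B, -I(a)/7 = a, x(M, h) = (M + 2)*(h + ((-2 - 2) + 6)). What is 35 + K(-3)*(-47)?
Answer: 47411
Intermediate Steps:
x(M, h) = (2 + M)*(2 + h) (x(M, h) = (2 + M)*(h + (-4 + 6)) = (2 + M)*(h + 2) = (2 + M)*(2 + h))
I(a) = -7*a
K(B) = -112*B² (K(B) = ((-7*B)*(4 + 2*(B - B) + 2*6 + (B - B)*6))*B = ((-7*B)*(4 + 2*0 + 12 + 0*6))*B = ((-7*B)*(4 + 0 + 12 + 0))*B = (-7*B*16)*B = (-112*B)*B = -112*B²)
35 + K(-3)*(-47) = 35 - 112*(-3)²*(-47) = 35 - 112*9*(-47) = 35 - 1008*(-47) = 35 + 47376 = 47411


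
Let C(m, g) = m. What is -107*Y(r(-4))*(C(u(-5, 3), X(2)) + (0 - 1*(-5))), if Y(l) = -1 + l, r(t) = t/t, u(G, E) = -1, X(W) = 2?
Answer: 0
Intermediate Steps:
r(t) = 1
-107*Y(r(-4))*(C(u(-5, 3), X(2)) + (0 - 1*(-5))) = -107*(-1 + 1)*(-1 + (0 - 1*(-5))) = -0*(-1 + (0 + 5)) = -0*(-1 + 5) = -0*4 = -107*0 = 0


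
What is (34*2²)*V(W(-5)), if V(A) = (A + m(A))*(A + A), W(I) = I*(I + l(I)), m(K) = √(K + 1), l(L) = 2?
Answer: 77520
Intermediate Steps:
m(K) = √(1 + K)
W(I) = I*(2 + I) (W(I) = I*(I + 2) = I*(2 + I))
V(A) = 2*A*(A + √(1 + A)) (V(A) = (A + √(1 + A))*(A + A) = (A + √(1 + A))*(2*A) = 2*A*(A + √(1 + A)))
(34*2²)*V(W(-5)) = (34*2²)*(2*(-5*(2 - 5))*(-5*(2 - 5) + √(1 - 5*(2 - 5)))) = (34*4)*(2*(-5*(-3))*(-5*(-3) + √(1 - 5*(-3)))) = 136*(2*15*(15 + √(1 + 15))) = 136*(2*15*(15 + √16)) = 136*(2*15*(15 + 4)) = 136*(2*15*19) = 136*570 = 77520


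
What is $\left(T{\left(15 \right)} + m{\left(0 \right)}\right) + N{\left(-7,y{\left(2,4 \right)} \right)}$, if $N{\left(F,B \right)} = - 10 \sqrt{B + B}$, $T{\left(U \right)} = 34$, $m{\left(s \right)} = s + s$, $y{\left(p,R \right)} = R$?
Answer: $34 - 20 \sqrt{2} \approx 5.7157$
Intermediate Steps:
$m{\left(s \right)} = 2 s$
$N{\left(F,B \right)} = - 10 \sqrt{2} \sqrt{B}$ ($N{\left(F,B \right)} = - 10 \sqrt{2 B} = - 10 \sqrt{2} \sqrt{B}$)
$\left(T{\left(15 \right)} + m{\left(0 \right)}\right) + N{\left(-7,y{\left(2,4 \right)} \right)} = \left(34 + 2 \cdot 0\right) - 10 \sqrt{2} \sqrt{4} = \left(34 + 0\right) - 10 \sqrt{2} \cdot 2 = 34 - 20 \sqrt{2}$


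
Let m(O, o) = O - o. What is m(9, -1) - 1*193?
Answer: -183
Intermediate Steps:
m(9, -1) - 1*193 = (9 - 1*(-1)) - 1*193 = (9 + 1) - 193 = 10 - 193 = -183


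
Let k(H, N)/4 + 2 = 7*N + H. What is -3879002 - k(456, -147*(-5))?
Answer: -3901398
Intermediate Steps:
k(H, N) = -8 + 4*H + 28*N (k(H, N) = -8 + 4*(7*N + H) = -8 + 4*(H + 7*N) = -8 + (4*H + 28*N) = -8 + 4*H + 28*N)
-3879002 - k(456, -147*(-5)) = -3879002 - (-8 + 4*456 + 28*(-147*(-5))) = -3879002 - (-8 + 1824 + 28*735) = -3879002 - (-8 + 1824 + 20580) = -3879002 - 1*22396 = -3879002 - 22396 = -3901398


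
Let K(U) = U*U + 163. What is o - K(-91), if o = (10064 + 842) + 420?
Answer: 2882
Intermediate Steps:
o = 11326 (o = 10906 + 420 = 11326)
K(U) = 163 + U**2 (K(U) = U**2 + 163 = 163 + U**2)
o - K(-91) = 11326 - (163 + (-91)**2) = 11326 - (163 + 8281) = 11326 - 1*8444 = 11326 - 8444 = 2882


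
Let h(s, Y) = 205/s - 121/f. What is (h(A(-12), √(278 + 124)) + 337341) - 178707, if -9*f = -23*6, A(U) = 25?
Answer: 36485891/230 ≈ 1.5863e+5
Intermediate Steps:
f = 46/3 (f = -(-23)*6/9 = -⅑*(-138) = 46/3 ≈ 15.333)
h(s, Y) = -363/46 + 205/s (h(s, Y) = 205/s - 121/46/3 = 205/s - 121*3/46 = 205/s - 363/46 = -363/46 + 205/s)
(h(A(-12), √(278 + 124)) + 337341) - 178707 = ((-363/46 + 205/25) + 337341) - 178707 = ((-363/46 + 205*(1/25)) + 337341) - 178707 = ((-363/46 + 41/5) + 337341) - 178707 = (71/230 + 337341) - 178707 = 77588501/230 - 178707 = 36485891/230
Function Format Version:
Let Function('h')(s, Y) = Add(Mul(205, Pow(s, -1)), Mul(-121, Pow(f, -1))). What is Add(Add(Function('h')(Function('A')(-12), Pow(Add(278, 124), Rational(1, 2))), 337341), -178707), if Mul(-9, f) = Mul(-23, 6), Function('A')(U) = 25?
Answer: Rational(36485891, 230) ≈ 1.5863e+5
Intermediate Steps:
f = Rational(46, 3) (f = Mul(Rational(-1, 9), Mul(-23, 6)) = Mul(Rational(-1, 9), -138) = Rational(46, 3) ≈ 15.333)
Function('h')(s, Y) = Add(Rational(-363, 46), Mul(205, Pow(s, -1))) (Function('h')(s, Y) = Add(Mul(205, Pow(s, -1)), Mul(-121, Pow(Rational(46, 3), -1))) = Add(Mul(205, Pow(s, -1)), Mul(-121, Rational(3, 46))) = Add(Mul(205, Pow(s, -1)), Rational(-363, 46)) = Add(Rational(-363, 46), Mul(205, Pow(s, -1))))
Add(Add(Function('h')(Function('A')(-12), Pow(Add(278, 124), Rational(1, 2))), 337341), -178707) = Add(Add(Add(Rational(-363, 46), Mul(205, Pow(25, -1))), 337341), -178707) = Add(Add(Add(Rational(-363, 46), Mul(205, Rational(1, 25))), 337341), -178707) = Add(Add(Add(Rational(-363, 46), Rational(41, 5)), 337341), -178707) = Add(Add(Rational(71, 230), 337341), -178707) = Add(Rational(77588501, 230), -178707) = Rational(36485891, 230)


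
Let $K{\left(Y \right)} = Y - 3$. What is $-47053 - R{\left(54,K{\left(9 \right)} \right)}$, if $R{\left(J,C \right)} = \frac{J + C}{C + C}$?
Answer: $-47058$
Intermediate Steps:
$K{\left(Y \right)} = -3 + Y$ ($K{\left(Y \right)} = Y - 3 = -3 + Y$)
$R{\left(J,C \right)} = \frac{C + J}{2 C}$
$-47053 - R{\left(54,K{\left(9 \right)} \right)} = -47053 - \frac{\left(-3 + 9\right) + 54}{2 \left(-3 + 9\right)} = -47053 - \frac{6 + 54}{2 \cdot 6} = -47053 - \frac{1}{2} \cdot \frac{1}{6} \cdot 60 = -47053 - 5 = -47058$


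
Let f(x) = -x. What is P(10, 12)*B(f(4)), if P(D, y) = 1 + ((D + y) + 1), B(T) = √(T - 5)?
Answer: 72*I ≈ 72.0*I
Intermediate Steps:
B(T) = √(-5 + T)
P(D, y) = 2 + D + y (P(D, y) = 1 + (1 + D + y) = 2 + D + y)
P(10, 12)*B(f(4)) = (2 + 10 + 12)*√(-5 - 1*4) = 24*√(-5 - 4) = 24*√(-9) = 24*(3*I) = 72*I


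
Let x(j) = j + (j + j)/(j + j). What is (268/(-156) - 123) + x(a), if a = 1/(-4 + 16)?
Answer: -6429/52 ≈ -123.63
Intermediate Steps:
a = 1/12 ≈ 0.083333
x(j) = 1 + j (x(j) = j + (2*j)/((2*j)) = j + (2*j)*(1/(2*j)) = j + 1 = 1 + j)
(268/(-156) - 123) + x(a) = (268/(-156) - 123) + (1 + 1/12) = (268*(-1/156) - 123) + 13/12 = (-67/39 - 123) + 13/12 = -4864/39 + 13/12 = -6429/52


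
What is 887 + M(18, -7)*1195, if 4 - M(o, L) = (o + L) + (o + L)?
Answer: -20623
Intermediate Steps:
M(o, L) = 4 - 2*L - 2*o (M(o, L) = 4 - ((o + L) + (o + L)) = 4 - ((L + o) + (L + o)) = 4 - (2*L + 2*o) = 4 + (-2*L - 2*o) = 4 - 2*L - 2*o)
887 + M(18, -7)*1195 = 887 + (4 - 2*(-7) - 2*18)*1195 = 887 + (4 + 14 - 36)*1195 = 887 - 18*1195 = 887 - 21510 = -20623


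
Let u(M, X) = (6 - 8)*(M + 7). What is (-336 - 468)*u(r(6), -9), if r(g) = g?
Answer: 20904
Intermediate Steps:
u(M, X) = -14 - 2*M (u(M, X) = -2*(7 + M) = -14 - 2*M)
(-336 - 468)*u(r(6), -9) = (-336 - 468)*(-14 - 2*6) = -804*(-14 - 12) = -804*(-26) = 20904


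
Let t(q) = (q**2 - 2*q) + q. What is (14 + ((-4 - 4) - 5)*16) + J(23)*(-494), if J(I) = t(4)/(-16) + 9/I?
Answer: -773/46 ≈ -16.804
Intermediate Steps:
t(q) = q**2 - q
J(I) = -3/4 + 9/I (J(I) = (4*(-1 + 4))/(-16) + 9/I = (4*3)*(-1/16) + 9/I = 12*(-1/16) + 9/I = -3/4 + 9/I)
(14 + ((-4 - 4) - 5)*16) + J(23)*(-494) = (14 + ((-4 - 4) - 5)*16) + (-3/4 + 9/23)*(-494) = (14 + (-8 - 5)*16) + (-3/4 + 9*(1/23))*(-494) = (14 - 13*16) + (-3/4 + 9/23)*(-494) = (14 - 208) - 33/92*(-494) = -194 + 8151/46 = -773/46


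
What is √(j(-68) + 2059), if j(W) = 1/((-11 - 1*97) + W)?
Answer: √3986213/44 ≈ 45.376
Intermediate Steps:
j(W) = 1/(-108 + W) (j(W) = 1/((-11 - 97) + W) = 1/(-108 + W))
√(j(-68) + 2059) = √(1/(-108 - 68) + 2059) = √(1/(-176) + 2059) = √(-1/176 + 2059) = √(362383/176) = √3986213/44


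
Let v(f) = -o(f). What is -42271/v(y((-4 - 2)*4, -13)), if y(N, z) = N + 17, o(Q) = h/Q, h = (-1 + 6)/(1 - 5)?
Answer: 1183588/5 ≈ 2.3672e+5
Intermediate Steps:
h = -5/4 (h = 5/(-4) = 5*(-1/4) = -5/4 ≈ -1.2500)
o(Q) = -5/(4*Q)
y(N, z) = 17 + N
v(f) = 5/(4*f) (v(f) = -(-5)/(4*f) = 5/(4*f))
-42271/v(y((-4 - 2)*4, -13)) = -42271/(5/(4*(17 + (-4 - 2)*4))) = -42271/(5/(4*(17 - 6*4))) = -42271/(5/(4*(17 - 24))) = -42271/((5/4)/(-7)) = -42271/((5/4)*(-1/7)) = -42271/(-5/28) = -42271*(-28/5) = 1183588/5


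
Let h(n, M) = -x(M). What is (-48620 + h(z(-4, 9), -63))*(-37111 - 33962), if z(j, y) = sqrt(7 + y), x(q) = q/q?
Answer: 3455640333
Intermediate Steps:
x(q) = 1
h(n, M) = -1 (h(n, M) = -1*1 = -1)
(-48620 + h(z(-4, 9), -63))*(-37111 - 33962) = (-48620 - 1)*(-37111 - 33962) = -48621*(-71073) = 3455640333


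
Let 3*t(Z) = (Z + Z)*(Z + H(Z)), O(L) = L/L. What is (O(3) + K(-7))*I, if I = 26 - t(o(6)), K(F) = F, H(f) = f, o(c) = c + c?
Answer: 996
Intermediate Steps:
o(c) = 2*c
O(L) = 1
t(Z) = 4*Z**2/3 (t(Z) = ((Z + Z)*(Z + Z))/3 = ((2*Z)*(2*Z))/3 = (4*Z**2)/3 = 4*Z**2/3)
I = -166 (I = 26 - 4*(2*6)**2/3 = 26 - 4*12**2/3 = 26 - 4*144/3 = 26 - 1*192 = 26 - 192 = -166)
(O(3) + K(-7))*I = (1 - 7)*(-166) = -6*(-166) = 996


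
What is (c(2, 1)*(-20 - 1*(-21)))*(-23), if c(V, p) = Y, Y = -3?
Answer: 69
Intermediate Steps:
c(V, p) = -3
(c(2, 1)*(-20 - 1*(-21)))*(-23) = -3*(-20 - 1*(-21))*(-23) = -3*(-20 + 21)*(-23) = -3*1*(-23) = -3*(-23) = 69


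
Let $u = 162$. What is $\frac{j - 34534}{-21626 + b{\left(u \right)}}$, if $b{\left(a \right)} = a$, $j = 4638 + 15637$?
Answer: $\frac{14259}{21464} \approx 0.66432$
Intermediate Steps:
$j = 20275$
$\frac{j - 34534}{-21626 + b{\left(u \right)}} = \frac{20275 - 34534}{-21626 + 162} = - \frac{14259}{-21464} = \left(-14259\right) \left(- \frac{1}{21464}\right) = \frac{14259}{21464}$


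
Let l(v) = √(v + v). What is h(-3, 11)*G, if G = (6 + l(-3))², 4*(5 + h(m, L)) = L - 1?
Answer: -75 - 30*I*√6 ≈ -75.0 - 73.485*I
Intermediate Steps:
l(v) = √2*√v (l(v) = √(2*v) = √2*√v)
h(m, L) = -21/4 + L/4 (h(m, L) = -5 + (L - 1)/4 = -5 + (-1 + L)/4 = -5 + (-¼ + L/4) = -21/4 + L/4)
G = (6 + I*√6)² (G = (6 + √2*√(-3))² = (6 + √2*(I*√3))² = (6 + I*√6)² ≈ 30.0 + 29.394*I)
h(-3, 11)*G = (-21/4 + (¼)*11)*(6 + I*√6)² = (-21/4 + 11/4)*(6 + I*√6)² = -5*(6 + I*√6)²/2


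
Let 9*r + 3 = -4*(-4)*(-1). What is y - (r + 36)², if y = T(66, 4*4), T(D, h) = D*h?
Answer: -7489/81 ≈ -92.457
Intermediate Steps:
r = -19/9 (r = -⅓ + (-4*(-4)*(-1))/9 = -⅓ + (16*(-1))/9 = -⅓ + (⅑)*(-16) = -⅓ - 16/9 = -19/9 ≈ -2.1111)
y = 1056 (y = 66*(4*4) = 66*16 = 1056)
y - (r + 36)² = 1056 - (-19/9 + 36)² = 1056 - (305/9)² = 1056 - 1*93025/81 = 1056 - 93025/81 = -7489/81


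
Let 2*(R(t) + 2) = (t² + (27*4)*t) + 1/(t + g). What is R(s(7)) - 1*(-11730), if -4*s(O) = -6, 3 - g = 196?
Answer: 36186215/3064 ≈ 11810.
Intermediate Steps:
g = -193 (g = 3 - 1*196 = 3 - 196 = -193)
s(O) = 3/2 (s(O) = -¼*(-6) = 3/2)
R(t) = -2 + t²/2 + 1/(2*(-193 + t)) + 54*t (R(t) = -2 + ((t² + (27*4)*t) + 1/(t - 193))/2 = -2 + ((t² + 108*t) + 1/(-193 + t))/2 = -2 + (t² + 1/(-193 + t) + 108*t)/2 = -2 + (t²/2 + 1/(2*(-193 + t)) + 54*t) = -2 + t²/2 + 1/(2*(-193 + t)) + 54*t)
R(s(7)) - 1*(-11730) = (773 + (3/2)³ - 20848*3/2 - 85*(3/2)²)/(2*(-193 + 3/2)) - 1*(-11730) = (773 + 27/8 - 31272 - 85*9/4)/(2*(-383/2)) + 11730 = (½)*(-2/383)*(773 + 27/8 - 31272 - 765/4) + 11730 = (½)*(-2/383)*(-245495/8) + 11730 = 245495/3064 + 11730 = 36186215/3064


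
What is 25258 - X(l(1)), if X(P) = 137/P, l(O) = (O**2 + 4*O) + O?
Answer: 151411/6 ≈ 25235.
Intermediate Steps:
l(O) = O**2 + 5*O
25258 - X(l(1)) = 25258 - 137/(1*(5 + 1)) = 25258 - 137/(1*6) = 25258 - 137/6 = 151411/6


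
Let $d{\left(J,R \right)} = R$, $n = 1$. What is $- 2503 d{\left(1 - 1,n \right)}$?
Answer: $-2503$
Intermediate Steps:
$- 2503 d{\left(1 - 1,n \right)} = \left(-2503\right) 1 = -2503$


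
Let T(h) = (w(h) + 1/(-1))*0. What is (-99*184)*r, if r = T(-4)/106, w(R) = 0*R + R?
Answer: 0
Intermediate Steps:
w(R) = R (w(R) = 0 + R = R)
T(h) = 0 (T(h) = (h + 1/(-1))*0 = (h - 1)*0 = (-1 + h)*0 = 0)
r = 0 (r = 0/106 = 0*(1/106) = 0)
(-99*184)*r = -99*184*0 = -18216*0 = 0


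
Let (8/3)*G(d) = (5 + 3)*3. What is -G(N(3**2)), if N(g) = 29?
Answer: -9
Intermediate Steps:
G(d) = 9 (G(d) = 3*((5 + 3)*3)/8 = 3*(8*3)/8 = (3/8)*24 = 9)
-G(N(3**2)) = -1*9 = -9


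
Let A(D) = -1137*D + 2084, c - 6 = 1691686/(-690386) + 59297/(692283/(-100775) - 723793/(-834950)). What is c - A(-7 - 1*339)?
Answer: -2826995675566254499083/6974023256398843 ≈ -4.0536e+5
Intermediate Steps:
c = -68867113986101676385/6974023256398843 (c = 6 + (1691686/(-690386) + 59297/(692283/(-100775) - 723793/(-834950))) = 6 + (1691686*(-1/690386) + 59297/(692283*(-1/100775) - 723793*(-1/834950))) = 6 + (-845843/345193 + 59297/(-692283/100775 + 723793/834950)) = 6 + (-845843/345193 + 59297/(-20203258051/3365683450)) = 6 + (-845843/345193 + 59297*(-3365683450/20203258051)) = 6 + (-845843/345193 - 199574931534650/20203258051) = 6 - 68908958125640069443/6974023256398843 = -68867113986101676385/6974023256398843 ≈ -9874.8)
A(D) = 2084 - 1137*D
c - A(-7 - 1*339) = -68867113986101676385/6974023256398843 - (2084 - 1137*(-7 - 1*339)) = -68867113986101676385/6974023256398843 - (2084 - 1137*(-7 - 339)) = -68867113986101676385/6974023256398843 - (2084 - 1137*(-346)) = -68867113986101676385/6974023256398843 - (2084 + 393402) = -68867113986101676385/6974023256398843 - 1*395486 = -68867113986101676385/6974023256398843 - 395486 = -2826995675566254499083/6974023256398843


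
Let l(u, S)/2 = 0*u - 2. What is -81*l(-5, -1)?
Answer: 324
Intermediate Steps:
l(u, S) = -4 (l(u, S) = 2*(0*u - 2) = 2*(0 - 2) = 2*(-2) = -4)
-81*l(-5, -1) = -81*(-4) = 324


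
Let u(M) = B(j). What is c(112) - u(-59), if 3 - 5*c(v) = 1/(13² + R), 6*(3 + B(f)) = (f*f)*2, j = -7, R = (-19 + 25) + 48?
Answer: -42596/3345 ≈ -12.734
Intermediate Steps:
R = 54 (R = 6 + 48 = 54)
B(f) = -3 + f²/3 (B(f) = -3 + ((f*f)*2)/6 = -3 + (f²*2)/6 = -3 + (2*f²)/6 = -3 + f²/3)
u(M) = 40/3 (u(M) = -3 + (⅓)*(-7)² = -3 + (⅓)*49 = -3 + 49/3 = 40/3)
c(v) = 668/1115 (c(v) = ⅗ - 1/(5*(13² + 54)) = ⅗ - 1/(5*(169 + 54)) = ⅗ - ⅕/223 = ⅗ - ⅕*1/223 = ⅗ - 1/1115 = 668/1115)
c(112) - u(-59) = 668/1115 - 1*40/3 = 668/1115 - 40/3 = -42596/3345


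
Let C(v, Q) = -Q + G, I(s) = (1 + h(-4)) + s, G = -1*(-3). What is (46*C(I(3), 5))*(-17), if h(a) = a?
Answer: 1564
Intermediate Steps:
G = 3
I(s) = -3 + s (I(s) = (1 - 4) + s = -3 + s)
C(v, Q) = 3 - Q (C(v, Q) = -Q + 3 = 3 - Q)
(46*C(I(3), 5))*(-17) = (46*(3 - 1*5))*(-17) = (46*(3 - 5))*(-17) = (46*(-2))*(-17) = -92*(-17) = 1564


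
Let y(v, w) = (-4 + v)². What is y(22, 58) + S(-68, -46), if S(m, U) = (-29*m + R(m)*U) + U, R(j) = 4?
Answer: 2066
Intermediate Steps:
S(m, U) = -29*m + 5*U (S(m, U) = (-29*m + 4*U) + U = -29*m + 5*U)
y(22, 58) + S(-68, -46) = (-4 + 22)² + (-29*(-68) + 5*(-46)) = 18² + (1972 - 230) = 324 + 1742 = 2066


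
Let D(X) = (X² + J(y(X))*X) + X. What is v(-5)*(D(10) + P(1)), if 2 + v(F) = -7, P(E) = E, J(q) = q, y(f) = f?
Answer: -1899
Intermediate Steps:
D(X) = X + 2*X² (D(X) = (X² + X*X) + X = (X² + X²) + X = 2*X² + X = X + 2*X²)
v(F) = -9 (v(F) = -2 - 7 = -9)
v(-5)*(D(10) + P(1)) = -9*(10*(1 + 2*10) + 1) = -9*(10*(1 + 20) + 1) = -9*(10*21 + 1) = -9*(210 + 1) = -9*211 = -1899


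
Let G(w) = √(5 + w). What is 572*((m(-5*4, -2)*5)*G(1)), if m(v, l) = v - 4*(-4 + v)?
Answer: 217360*√6 ≈ 5.3242e+5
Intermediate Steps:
m(v, l) = 16 - 3*v (m(v, l) = v + (16 - 4*v) = 16 - 3*v)
572*((m(-5*4, -2)*5)*G(1)) = 572*(((16 - (-15)*4)*5)*√(5 + 1)) = 572*(((16 - 3*(-20))*5)*√6) = 572*(((16 + 60)*5)*√6) = 572*((76*5)*√6) = 572*(380*√6) = 217360*√6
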